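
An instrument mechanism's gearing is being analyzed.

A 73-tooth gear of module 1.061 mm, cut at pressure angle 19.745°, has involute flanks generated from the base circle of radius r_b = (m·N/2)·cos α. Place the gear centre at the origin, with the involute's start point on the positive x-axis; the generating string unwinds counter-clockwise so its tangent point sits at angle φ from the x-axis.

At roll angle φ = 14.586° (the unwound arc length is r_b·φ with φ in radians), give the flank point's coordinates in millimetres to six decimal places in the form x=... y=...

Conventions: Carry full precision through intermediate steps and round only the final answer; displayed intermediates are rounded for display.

x=37.611636 y=0.199157

topology: single-mesh involute geometry — m = 1.061, N = 73
pitch radius r_p = m·N/2 = 1.061·73/2 = 38.726500
base radius r_b = r_p·cos α = 38.726500·cos 19.745° = 36.449595
roll angle φ = 14.586° = 0.25457372 rad
x = r_b·(cos φ + φ·sin φ) = 37.611636
y = r_b·(sin φ − φ·cos φ) = 0.199157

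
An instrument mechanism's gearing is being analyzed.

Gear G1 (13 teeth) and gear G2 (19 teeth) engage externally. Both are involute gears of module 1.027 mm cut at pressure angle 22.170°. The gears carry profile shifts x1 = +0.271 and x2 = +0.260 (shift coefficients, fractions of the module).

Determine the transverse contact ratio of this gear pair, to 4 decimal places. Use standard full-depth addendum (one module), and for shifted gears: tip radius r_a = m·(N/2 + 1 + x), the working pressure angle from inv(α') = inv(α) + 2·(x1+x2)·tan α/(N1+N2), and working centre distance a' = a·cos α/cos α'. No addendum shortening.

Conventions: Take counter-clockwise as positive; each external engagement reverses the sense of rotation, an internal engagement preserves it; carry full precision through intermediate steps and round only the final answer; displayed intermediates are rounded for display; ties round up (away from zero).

recognized (one external pair, fixed centres): single-mesh tooth geometry, m = 1.027, N1 = 13, N2 = 19
base radii: r_b1 = 6.181969, r_b2 = 9.035185
tip radii: r_a1 = 7.980817, r_a2 = 11.050520
inv(α') = inv(22.170°) + 2·(+0.271+0.260)·tan α/(13+19) = 0.03406558  ⇒  α' = 26.02853°
a' = a·cos α / cos α' = 16.4320·cos 22.170°/cos 26.02853° = 16.934750
action lengths: √(r_a1²−r_b1²) = 5.047445, √(r_a2²−r_b2²) = 6.362344
base pitch p_b = π·m·cos α = 2.987881
CR = (5.047445 + 6.362344 − 16.934750·sin 26.02853°)/2.987881 = 1.331547
contact ratio ≈ 1.3315

1.3315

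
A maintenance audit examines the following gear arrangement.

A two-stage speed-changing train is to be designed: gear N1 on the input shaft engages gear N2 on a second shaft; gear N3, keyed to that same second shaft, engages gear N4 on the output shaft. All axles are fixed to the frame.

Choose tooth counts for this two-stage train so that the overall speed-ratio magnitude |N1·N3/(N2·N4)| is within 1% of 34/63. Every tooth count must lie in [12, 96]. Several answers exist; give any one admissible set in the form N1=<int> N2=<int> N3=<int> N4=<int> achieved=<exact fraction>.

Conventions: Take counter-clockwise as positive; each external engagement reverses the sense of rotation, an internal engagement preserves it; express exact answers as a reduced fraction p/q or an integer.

N1=12 N2=14 N3=17 N4=27 achieved=34/63

topology: fixed-axis compound train — 2 stages, target 34/63
target = 34/63 in lowest terms: an exact hit needs N1·N3 = k·34 and N2·N4 = k·63 for one integer k, every count in [12, 96]; additionally prefer no 1:1 stage (N1 ≠ N2, N3 ≠ N4)
k = 1…5: no 1:1-free in-range split of k·34 and k·63 into factor pairs; take k = 6
k = 6: N1·N3 = 204 = 12·17, N2·N4 = 378 = 14·27
achieved = 12·17/(14·27) = 34/63; |achieved − target| = 0 ≤ 17/3150 ✓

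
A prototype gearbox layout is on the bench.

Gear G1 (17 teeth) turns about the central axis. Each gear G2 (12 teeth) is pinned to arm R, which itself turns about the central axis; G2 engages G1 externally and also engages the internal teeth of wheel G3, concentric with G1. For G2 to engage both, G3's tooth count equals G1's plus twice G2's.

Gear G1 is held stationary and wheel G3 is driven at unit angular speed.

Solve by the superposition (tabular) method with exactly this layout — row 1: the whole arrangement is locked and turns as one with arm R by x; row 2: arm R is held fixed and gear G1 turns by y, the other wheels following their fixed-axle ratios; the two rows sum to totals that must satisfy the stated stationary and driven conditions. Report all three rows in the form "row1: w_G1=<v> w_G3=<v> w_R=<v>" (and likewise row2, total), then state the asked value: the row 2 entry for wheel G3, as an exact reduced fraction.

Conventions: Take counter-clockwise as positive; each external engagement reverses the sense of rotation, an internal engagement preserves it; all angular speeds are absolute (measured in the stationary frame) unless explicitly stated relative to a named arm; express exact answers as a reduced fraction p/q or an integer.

topology: planetary set — G1 17T / G2 12T / G3 41T, arm = carrier (Willis)
row 1 (train locked, turned with arm): all members turn x
row 2: sun turns y, ring = −(17/41)·y, arm 0
boundary: total ω_sun = x + y = 0 and total ω_ring = x − (17/41)·y = 1  ⇒  y = -41/58, x = 41/58
row 2 ring = −(17/41)·(-41/58) = 17/58
totals (row 1 + row 2): sun 41/58 + (-41/58) = 0, ring 41/58 + 17/58 = 1, arm 41/58 + 0 = 41/58
asked cell (row2, ring) = 17/58

row1: w_G1=41/58 w_G3=41/58 w_R=41/58
row2: w_G1=-41/58 w_G3=17/58 w_R=0
total: w_G1=0 w_G3=1 w_R=41/58
asked value: 17/58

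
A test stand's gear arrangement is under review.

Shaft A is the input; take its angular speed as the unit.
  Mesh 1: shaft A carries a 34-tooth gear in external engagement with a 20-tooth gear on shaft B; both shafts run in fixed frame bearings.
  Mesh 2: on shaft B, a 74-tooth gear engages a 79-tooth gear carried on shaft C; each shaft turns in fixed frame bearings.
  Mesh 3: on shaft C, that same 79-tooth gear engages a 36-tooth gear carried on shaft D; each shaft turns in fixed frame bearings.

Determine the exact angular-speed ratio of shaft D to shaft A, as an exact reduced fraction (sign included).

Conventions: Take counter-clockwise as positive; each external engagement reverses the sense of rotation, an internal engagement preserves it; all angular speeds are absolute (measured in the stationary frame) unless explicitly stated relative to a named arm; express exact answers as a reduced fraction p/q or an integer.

class = fixed-axis compound train [3 meshes; 3 ratios multiply, 3 sense flips]
mesh 1 [34T→20T]: running ratio 17/10, sense −
mesh 2 [74T→79T]: running ratio 629/395, sense +
mesh 3 [79T→36T]: running ratio 629/180, sense −
ω_out/ω_in = -629/180

-629/180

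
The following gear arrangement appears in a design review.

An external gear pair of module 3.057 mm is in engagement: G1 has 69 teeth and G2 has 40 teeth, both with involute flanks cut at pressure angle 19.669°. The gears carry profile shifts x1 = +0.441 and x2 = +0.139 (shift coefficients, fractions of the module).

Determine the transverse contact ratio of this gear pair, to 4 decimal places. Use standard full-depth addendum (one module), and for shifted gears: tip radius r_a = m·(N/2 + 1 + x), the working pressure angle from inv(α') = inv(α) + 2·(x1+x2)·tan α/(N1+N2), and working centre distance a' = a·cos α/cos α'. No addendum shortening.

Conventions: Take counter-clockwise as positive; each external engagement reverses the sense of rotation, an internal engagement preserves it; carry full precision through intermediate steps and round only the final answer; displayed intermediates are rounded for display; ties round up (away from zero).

topology: single-mesh involute geometry — m = 3.057, 69T/40T pair
base radii: r_b1 = 99.312824, r_b2 = 57.572652
tip radii: r_a1 = 109.871637, r_a2 = 64.621923
inv(α') = inv(19.669°) + 2·(+0.441+0.139)·tan α/(69+40) = 0.01795669  ⇒  α' = 21.23500°
a' = a·cos α / cos α' = 166.6065·cos 19.669°/cos 21.23500° = 168.313500
action lengths: √(r_a1²−r_b1²) = 46.997229, √(r_a2²−r_b2²) = 29.349322
base pitch p_b = π·m·cos α = 9.043491
CR = (46.997229 + 29.349322 − 168.313500·sin 21.23500°)/9.043491 = 1.701159
contact ratio ≈ 1.7012

1.7012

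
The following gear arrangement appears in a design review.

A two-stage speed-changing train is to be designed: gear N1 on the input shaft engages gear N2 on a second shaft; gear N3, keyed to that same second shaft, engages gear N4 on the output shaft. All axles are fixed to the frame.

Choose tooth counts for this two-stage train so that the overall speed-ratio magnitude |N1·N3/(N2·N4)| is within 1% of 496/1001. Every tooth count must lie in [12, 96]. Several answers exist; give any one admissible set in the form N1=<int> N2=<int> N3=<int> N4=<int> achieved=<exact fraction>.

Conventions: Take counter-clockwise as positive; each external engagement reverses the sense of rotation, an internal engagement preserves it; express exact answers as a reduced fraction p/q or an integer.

2-stage fixed-axis compound train for ratio 496/1001
target = 496/1001 in lowest terms: an exact hit needs N1·N3 = k·496 and N2·N4 = k·1001 for one integer k, every count in [12, 96]; additionally prefer no 1:1 stage (N1 ≠ N2, N3 ≠ N4)
k = 1: N1·N3 = 496 = 16·31, N2·N4 = 1001 = 13·77
achieved = 16·31/(13·77) = 496/1001; |achieved − target| = 0 ≤ 124/25025 ✓

N1=16 N2=13 N3=31 N4=77 achieved=496/1001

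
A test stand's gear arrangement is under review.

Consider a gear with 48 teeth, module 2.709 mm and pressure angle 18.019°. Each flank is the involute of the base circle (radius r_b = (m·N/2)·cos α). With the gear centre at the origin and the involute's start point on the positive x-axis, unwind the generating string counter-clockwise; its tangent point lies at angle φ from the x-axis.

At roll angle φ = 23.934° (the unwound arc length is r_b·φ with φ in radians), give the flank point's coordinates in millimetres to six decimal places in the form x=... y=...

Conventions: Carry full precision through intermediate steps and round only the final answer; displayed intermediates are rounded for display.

x=66.988475 y=1.476180

topology: single-mesh involute geometry — m = 2.709, N = 48
pitch radius r_p = m·N/2 = 2.709·48/2 = 65.016000
base radius r_b = r_p·cos α = 65.016000·cos 18.019° = 61.827225
roll angle φ = 23.934° = 0.41772710 rad
x = r_b·(cos φ + φ·sin φ) = 66.988475
y = r_b·(sin φ − φ·cos φ) = 1.476180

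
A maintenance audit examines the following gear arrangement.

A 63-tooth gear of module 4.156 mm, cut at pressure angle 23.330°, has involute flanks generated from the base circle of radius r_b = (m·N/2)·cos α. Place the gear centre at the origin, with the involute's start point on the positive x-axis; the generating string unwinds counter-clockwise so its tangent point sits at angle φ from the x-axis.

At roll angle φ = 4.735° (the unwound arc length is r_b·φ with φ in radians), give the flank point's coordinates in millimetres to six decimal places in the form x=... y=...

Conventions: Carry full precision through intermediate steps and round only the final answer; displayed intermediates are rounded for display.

recognized (one wheel, involute flank): single-mesh tooth geometry, m = 4.156, N = 63
pitch radius r_p = m·N/2 = 4.156·63/2 = 130.914000
base radius r_b = r_p·cos α = 130.914000·cos 23.330° = 120.210360
roll angle φ = 4.735° = 0.08264134 rad
x = r_b·(cos φ + φ·sin φ) = 120.620153
y = r_b·(sin φ − φ·cos φ) = 0.022600

x=120.620153 y=0.022600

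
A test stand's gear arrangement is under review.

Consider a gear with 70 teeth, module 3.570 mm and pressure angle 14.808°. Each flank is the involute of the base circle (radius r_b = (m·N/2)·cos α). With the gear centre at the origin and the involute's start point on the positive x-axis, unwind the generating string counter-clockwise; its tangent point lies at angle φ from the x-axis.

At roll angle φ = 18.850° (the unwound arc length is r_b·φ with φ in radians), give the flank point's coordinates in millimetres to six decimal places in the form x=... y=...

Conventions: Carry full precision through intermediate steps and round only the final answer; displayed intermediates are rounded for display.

x=127.161831 y=1.418418

topology: single-mesh involute geometry — m = 3.570, N = 70
pitch radius r_p = m·N/2 = 3.570·70/2 = 124.950000
base radius r_b = r_p·cos α = 124.950000·cos 14.808° = 120.800125
roll angle φ = 18.850° = 0.32899456 rad
x = r_b·(cos φ + φ·sin φ) = 127.161831
y = r_b·(sin φ − φ·cos φ) = 1.418418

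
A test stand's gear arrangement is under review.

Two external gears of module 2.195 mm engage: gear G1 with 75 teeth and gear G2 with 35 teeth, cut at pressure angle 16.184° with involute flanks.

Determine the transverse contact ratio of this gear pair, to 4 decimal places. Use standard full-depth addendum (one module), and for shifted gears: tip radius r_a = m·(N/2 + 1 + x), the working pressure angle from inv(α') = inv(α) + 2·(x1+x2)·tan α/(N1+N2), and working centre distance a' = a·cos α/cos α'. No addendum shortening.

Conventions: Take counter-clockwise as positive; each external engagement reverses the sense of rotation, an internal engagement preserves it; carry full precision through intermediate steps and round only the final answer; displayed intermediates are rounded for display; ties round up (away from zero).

1.9931

class = single-mesh tooth geometry [involute pair 75T × 35T, m = 2.195]
base radii: r_b1 = 79.050584, r_b2 = 36.890272
tip radii: r_a1 = 84.507500, r_a2 = 40.607500
no profile shift: α' = α, a' = a
action lengths: √(r_a1²−r_b1²) = 29.875119, √(r_a2²−r_b2²) = 16.972827
base pitch p_b = π·m·cos α = 6.622526
CR = (29.875119 + 16.972827 − 120.725000·sin 16.18400°)/6.622526 = 1.993064
contact ratio ≈ 1.9931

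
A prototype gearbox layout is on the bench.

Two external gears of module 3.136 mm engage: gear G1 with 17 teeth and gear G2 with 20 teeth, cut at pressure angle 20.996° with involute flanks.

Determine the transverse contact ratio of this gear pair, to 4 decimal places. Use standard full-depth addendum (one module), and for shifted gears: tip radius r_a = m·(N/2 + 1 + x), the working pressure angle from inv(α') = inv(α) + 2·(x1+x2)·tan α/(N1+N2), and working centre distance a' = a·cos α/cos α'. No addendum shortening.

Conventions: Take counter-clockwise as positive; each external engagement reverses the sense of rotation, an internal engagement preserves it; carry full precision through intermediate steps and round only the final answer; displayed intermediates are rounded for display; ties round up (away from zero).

1.5039

topology: single-mesh involute geometry — m = 3.136, 17T/20T pair
base radii: r_b1 = 24.886187, r_b2 = 29.277867
tip radii: r_a1 = 29.792000, r_a2 = 34.496000
no profile shift: α' = α, a' = a
action lengths: √(r_a1²−r_b1²) = 16.378064, √(r_a2²−r_b2²) = 18.242273
base pitch p_b = π·m·cos α = 9.197913
CR = (16.378064 + 18.242273 − 58.016000·sin 20.99600°)/9.197913 = 1.503933
contact ratio ≈ 1.5039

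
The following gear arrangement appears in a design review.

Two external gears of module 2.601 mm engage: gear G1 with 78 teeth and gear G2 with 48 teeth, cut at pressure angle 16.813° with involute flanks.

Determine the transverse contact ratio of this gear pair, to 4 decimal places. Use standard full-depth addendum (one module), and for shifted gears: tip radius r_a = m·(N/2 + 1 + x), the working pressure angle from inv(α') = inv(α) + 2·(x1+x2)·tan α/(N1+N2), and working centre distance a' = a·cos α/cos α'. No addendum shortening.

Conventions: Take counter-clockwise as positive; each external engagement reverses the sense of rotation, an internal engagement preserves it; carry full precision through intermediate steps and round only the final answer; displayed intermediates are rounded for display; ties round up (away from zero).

1.9943

single-mesh involute tooth geometry (78T engaging 48T at module 2.601)
base radii: r_b1 = 97.102878, r_b2 = 59.755617
tip radii: r_a1 = 104.040000, r_a2 = 65.025000
no profile shift: α' = α, a' = a
action lengths: √(r_a1²−r_b1²) = 37.354421, √(r_a2²−r_b2²) = 25.642091
base pitch p_b = π·m·cos α = 7.821992
CR = (37.354421 + 25.642091 − 163.863000·sin 16.81300°)/7.821992 = 1.994288
contact ratio ≈ 1.9943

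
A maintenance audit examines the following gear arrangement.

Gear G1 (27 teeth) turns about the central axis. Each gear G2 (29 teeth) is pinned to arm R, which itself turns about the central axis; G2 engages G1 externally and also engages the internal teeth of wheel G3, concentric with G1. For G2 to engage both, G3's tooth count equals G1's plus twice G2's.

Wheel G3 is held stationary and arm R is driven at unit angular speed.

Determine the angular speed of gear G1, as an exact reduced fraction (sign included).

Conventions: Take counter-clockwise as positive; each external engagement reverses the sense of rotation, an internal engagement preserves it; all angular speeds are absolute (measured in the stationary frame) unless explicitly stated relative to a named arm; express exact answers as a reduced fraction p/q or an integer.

112/27

planetary set (27T centre, 29T on arm, 85T internal) — Willis relation
ring teeth: 27 + 2·29 = 85
27(ω_sun−ω_arm) = −85(ω_ring−ω_arm),  ω_ring = 0, ω_arm = 1
ω_sun = 1 − (85/27)(0−1) = 112/27
exact speed ratio = 112/27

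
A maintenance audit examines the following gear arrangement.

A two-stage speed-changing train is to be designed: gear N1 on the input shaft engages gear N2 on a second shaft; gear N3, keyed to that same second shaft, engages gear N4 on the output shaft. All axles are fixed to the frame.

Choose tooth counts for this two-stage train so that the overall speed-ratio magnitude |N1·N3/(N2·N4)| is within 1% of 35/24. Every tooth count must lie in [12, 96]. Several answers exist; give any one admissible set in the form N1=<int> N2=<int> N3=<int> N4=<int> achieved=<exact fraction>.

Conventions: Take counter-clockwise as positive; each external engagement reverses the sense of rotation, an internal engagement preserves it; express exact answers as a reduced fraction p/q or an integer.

class = fixed-axis compound train [2-stage, 35/24 wanted]
target = 35/24 in lowest terms: an exact hit needs N1·N3 = k·35 and N2·N4 = k·24 for one integer k, every count in [12, 96]; additionally prefer no 1:1 stage (N1 ≠ N2, N3 ≠ N4)
k = 1…5: no 1:1-free in-range split of k·35 and k·24 into factor pairs; take k = 6
k = 6: N1·N3 = 210 = 14·15, N2·N4 = 144 = 12·12
achieved = 14·15/(12·12) = 35/24; |achieved − target| = 0 ≤ 7/480 ✓

N1=14 N2=12 N3=15 N4=12 achieved=35/24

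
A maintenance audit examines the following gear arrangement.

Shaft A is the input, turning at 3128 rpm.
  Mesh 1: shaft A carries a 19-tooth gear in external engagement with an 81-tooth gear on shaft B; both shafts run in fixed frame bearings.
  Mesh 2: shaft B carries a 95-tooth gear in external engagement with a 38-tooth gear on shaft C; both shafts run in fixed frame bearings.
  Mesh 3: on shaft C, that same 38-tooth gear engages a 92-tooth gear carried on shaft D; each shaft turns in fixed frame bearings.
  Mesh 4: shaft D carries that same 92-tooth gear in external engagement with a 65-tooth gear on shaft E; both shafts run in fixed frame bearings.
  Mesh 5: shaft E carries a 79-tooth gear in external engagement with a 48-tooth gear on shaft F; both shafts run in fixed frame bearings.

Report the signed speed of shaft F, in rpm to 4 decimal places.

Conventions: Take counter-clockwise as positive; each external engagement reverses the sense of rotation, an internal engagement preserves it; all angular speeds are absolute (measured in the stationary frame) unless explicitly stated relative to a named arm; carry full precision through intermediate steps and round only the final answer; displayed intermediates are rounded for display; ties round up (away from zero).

-1764.9460 rpm

5-mesh fixed-axis compound train (all bearings frame-fixed)
mesh 1 [19T→81T]: ω = 3128.0000×19/81 = 733.7284 rpm, sense flips to −
mesh 2 [95T→38T]: ω = 733.7284×95/38 = 1834.3210 rpm, sense flips to +
mesh 3 [38T→92T]: ω = 1834.3210×38/92 = 757.6543 rpm, sense flips to −
mesh 4 [92T→65T]: ω = 757.6543×92/65 = 1072.3723 rpm, sense flips to +
mesh 5 [79T→48T]: ω = 1072.3723×79/48 = 1764.9460 rpm, sense flips to −
signed output speed = -1764.9460 rpm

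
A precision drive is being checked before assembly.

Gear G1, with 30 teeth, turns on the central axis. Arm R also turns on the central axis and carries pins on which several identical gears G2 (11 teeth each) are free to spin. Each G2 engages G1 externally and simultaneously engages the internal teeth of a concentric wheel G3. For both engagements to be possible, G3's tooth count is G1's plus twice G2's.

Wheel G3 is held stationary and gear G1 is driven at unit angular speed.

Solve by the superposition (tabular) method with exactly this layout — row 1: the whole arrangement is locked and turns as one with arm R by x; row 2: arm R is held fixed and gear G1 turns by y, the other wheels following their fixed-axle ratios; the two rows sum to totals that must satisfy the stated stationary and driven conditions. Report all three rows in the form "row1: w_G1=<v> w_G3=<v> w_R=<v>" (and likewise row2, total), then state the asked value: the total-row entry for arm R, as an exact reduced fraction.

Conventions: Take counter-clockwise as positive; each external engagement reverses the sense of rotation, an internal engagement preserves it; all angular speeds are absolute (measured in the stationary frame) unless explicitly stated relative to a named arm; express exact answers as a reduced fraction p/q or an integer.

row1: w_G1=15/41 w_G3=15/41 w_R=15/41
row2: w_G1=26/41 w_G3=-15/41 w_R=0
total: w_G1=1 w_G3=0 w_R=15/41
asked value: 15/41

topology: planetary set — G1 30T / G2 11T / G3 52T, arm = carrier (Willis)
row 1: whole set turns with the arm by x
row 2: sun turns y, ring = −(30/52)·y, arm 0
boundary: total ω_ring = x − (30/52)·y = 0 and total ω_sun = x + y = 1  ⇒  y = 26/41, x = 15/41
row 2 ring = −(30/52)·26/41 = -15/41
totals (row 1 + row 2): sun 15/41 + 26/41 = 1, ring 15/41 + (-15/41) = 0, arm 15/41 + 0 = 15/41
asked cell (total, arm) = 15/41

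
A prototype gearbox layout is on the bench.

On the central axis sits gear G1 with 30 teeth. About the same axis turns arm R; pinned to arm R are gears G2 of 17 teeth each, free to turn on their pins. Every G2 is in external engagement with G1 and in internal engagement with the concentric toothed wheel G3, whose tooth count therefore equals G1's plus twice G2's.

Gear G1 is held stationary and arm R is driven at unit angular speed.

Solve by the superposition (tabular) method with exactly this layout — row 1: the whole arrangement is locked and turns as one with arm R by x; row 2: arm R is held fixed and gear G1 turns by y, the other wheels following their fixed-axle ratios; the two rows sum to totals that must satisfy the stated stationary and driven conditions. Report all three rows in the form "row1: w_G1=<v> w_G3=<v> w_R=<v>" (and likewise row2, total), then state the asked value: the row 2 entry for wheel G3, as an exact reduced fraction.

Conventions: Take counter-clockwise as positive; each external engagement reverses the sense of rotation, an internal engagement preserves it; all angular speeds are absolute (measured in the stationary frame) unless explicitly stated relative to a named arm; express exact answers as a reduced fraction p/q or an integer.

row1: w_G1=1 w_G3=1 w_R=1
row2: w_G1=-1 w_G3=15/32 w_R=0
total: w_G1=0 w_G3=47/32 w_R=1
asked value: 15/32

recognized (axles ride arm R): planetary set, 30/17/64 teeth
row 1 (train locked, turned with arm): all members turn x
row 2: sun turns y, ring = −(30/64)·y, arm 0
boundary: total ω_sun = x + y = 0 and total ω_arm = x = 1  ⇒  y = -1, x = 1
row 2 ring = −(30/64)·(-1) = 15/32
totals (row 1 + row 2): sun 1 + (-1) = 0, ring 1 + 15/32 = 47/32, arm 1 + 0 = 1
asked cell (row2, ring) = 15/32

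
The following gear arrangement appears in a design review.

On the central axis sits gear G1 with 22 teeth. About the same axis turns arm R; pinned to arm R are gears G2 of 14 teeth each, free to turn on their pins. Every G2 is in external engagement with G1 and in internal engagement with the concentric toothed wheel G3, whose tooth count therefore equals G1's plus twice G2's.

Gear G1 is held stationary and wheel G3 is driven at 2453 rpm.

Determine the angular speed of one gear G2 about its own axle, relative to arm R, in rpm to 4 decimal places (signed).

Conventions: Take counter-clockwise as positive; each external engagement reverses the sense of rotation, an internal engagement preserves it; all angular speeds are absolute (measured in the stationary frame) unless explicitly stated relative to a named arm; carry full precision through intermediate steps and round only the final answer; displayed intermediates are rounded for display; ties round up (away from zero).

topology: planetary set — G1 22T / G2 14T / G3 50T, arm = carrier (Willis)
normalise by the input: solve with ω_ring = 1, then scale by 2453 rpm
ring teeth: 22 + 2·14 = 50
22(ω_sun−ω_arm) = −50(ω_ring−ω_arm),  ω_sun = 0, ω_ring = 1
22(0−ω_arm) = −50(1−ω_arm)  ⇒  72·ω_arm = 50  ⇒  ω_arm = 25/36
sun–planet mesh: 22·(0−25/36) = −14·(ω_p−ω_arm)  ⇒  ω_p−ω_arm = 275/252
scale: ω_p−ω_arm = 275/252 × 2453 rpm = +2676.8849 rpm

+2676.8849 rpm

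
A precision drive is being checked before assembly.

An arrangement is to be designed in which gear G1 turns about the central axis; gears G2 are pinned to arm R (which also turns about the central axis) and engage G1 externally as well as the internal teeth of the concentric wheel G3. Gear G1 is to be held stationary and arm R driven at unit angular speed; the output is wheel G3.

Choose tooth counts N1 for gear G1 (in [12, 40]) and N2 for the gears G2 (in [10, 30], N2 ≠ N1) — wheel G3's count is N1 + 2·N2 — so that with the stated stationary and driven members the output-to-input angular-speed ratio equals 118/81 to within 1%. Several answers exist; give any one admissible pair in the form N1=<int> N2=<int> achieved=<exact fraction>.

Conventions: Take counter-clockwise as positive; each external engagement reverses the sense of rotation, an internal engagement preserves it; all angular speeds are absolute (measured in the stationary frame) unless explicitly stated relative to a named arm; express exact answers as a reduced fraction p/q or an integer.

planetary set to be sized for 118/81 (Willis relation)
Willis with ω_sun = 0: ω_ring/ω_arm = (N1+N3)/N3; set equal to 118/81  ⇒  N3/N1 = 1/(118/81 − 1) = 81/37
N3 = N1 + 2·N2  ⇒  N2/N1 = (N3/N1 − 1)/2 = (81/37 − 1)/2 = 22/37
smallest multiple with N1 ≥ 12 and N2 ≥ 10: k = 1  ⇒  N1 = 1·37 = 37, N2 = 1·22 = 22 (N1 ≤ 40, N2 ≤ 30, N2 ≠ N1 ✓), N3 = 37 + 2·22 = 81
check: (N1+N3)/N3 with N1 = 37, N3 = 81 gives 118/81; |achieved − target| = 0 ≤ 59/4050 ✓

N1=37 N2=22 achieved=118/81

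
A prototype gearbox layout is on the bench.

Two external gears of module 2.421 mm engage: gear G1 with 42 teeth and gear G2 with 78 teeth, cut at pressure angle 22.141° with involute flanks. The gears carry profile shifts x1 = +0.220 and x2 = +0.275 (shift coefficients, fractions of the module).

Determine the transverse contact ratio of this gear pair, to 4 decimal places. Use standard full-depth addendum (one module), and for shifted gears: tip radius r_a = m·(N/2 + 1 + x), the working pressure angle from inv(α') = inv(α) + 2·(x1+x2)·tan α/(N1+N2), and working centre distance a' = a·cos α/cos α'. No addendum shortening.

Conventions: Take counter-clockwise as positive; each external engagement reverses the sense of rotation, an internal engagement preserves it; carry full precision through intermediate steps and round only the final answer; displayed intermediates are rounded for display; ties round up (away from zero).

single-mesh involute tooth geometry (42T engaging 78T at module 2.421)
base radii: r_b1 = 47.091943, r_b2 = 87.456465
tip radii: r_a1 = 53.794620, r_a2 = 97.505775
inv(α') = inv(22.141°) + 2·(+0.220+0.275)·tan α/(42+78) = 0.02381521  ⇒  α' = 23.24080°
a' = a·cos α / cos α' = 145.2600·cos 22.141°/cos 23.24080° = 146.430573
action lengths: √(r_a1²−r_b1²) = 26.004040, √(r_a2²−r_b2²) = 43.113141
base pitch p_b = π·m·cos α = 7.044938
CR = (26.004040 + 43.113141 − 146.430573·sin 23.24080°)/7.044938 = 1.609131
contact ratio ≈ 1.6091

1.6091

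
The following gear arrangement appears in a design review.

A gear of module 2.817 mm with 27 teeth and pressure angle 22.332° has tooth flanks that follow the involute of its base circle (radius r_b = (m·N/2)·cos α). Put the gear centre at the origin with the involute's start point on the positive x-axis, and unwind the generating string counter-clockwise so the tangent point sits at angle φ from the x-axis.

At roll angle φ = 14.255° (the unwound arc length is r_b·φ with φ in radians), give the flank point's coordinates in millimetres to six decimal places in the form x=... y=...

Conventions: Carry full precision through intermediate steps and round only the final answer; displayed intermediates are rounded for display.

x=36.249138 y=0.179466

single-mesh involute tooth geometry (27T wheel at module 2.817)
pitch radius r_p = m·N/2 = 2.817·27/2 = 38.029500
base radius r_b = r_p·cos α = 38.029500·cos 22.332° = 35.177198
roll angle φ = 14.255° = 0.24879668 rad
x = r_b·(cos φ + φ·sin φ) = 36.249138
y = r_b·(sin φ − φ·cos φ) = 0.179466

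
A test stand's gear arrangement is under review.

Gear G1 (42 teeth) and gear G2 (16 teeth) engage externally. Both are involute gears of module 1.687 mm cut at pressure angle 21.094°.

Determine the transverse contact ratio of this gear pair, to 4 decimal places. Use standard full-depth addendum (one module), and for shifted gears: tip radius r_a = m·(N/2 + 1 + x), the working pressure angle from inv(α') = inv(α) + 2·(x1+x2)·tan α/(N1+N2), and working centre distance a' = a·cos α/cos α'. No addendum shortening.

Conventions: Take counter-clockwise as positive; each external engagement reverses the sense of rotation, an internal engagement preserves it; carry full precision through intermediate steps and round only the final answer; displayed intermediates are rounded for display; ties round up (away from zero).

1.5687

topology: single-mesh involute geometry — m = 1.687, 42T/16T pair
base radii: r_b1 = 33.053080, r_b2 = 12.591650
tip radii: r_a1 = 37.114000, r_a2 = 15.183000
no profile shift: α' = α, a' = a
action lengths: √(r_a1²−r_b1²) = 16.880251, √(r_a2²−r_b2²) = 8.483740
base pitch p_b = π·m·cos α = 4.944729
CR = (16.880251 + 8.483740 − 48.923000·sin 21.09400°)/4.944729 = 1.568670
contact ratio ≈ 1.5687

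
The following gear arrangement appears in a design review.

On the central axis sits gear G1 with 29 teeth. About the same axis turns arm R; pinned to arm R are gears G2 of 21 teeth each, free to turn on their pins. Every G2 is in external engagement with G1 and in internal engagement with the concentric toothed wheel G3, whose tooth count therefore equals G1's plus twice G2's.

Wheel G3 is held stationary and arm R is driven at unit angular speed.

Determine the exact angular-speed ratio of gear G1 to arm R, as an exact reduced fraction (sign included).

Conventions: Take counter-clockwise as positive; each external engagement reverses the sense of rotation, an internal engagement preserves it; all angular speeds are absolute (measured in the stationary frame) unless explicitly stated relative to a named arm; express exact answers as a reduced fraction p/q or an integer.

100/29

topology: planetary set — G1 29T / G2 21T / G3 71T, arm = carrier (Willis)
ring teeth: 29 + 2·21 = 71
29(ω_sun−ω_arm) = −71(ω_ring−ω_arm),  ω_ring = 0, ω_arm = 1
ω_sun = 1 − (71/29)(0−1) = 100/29
ω_out/ω_in = 100/29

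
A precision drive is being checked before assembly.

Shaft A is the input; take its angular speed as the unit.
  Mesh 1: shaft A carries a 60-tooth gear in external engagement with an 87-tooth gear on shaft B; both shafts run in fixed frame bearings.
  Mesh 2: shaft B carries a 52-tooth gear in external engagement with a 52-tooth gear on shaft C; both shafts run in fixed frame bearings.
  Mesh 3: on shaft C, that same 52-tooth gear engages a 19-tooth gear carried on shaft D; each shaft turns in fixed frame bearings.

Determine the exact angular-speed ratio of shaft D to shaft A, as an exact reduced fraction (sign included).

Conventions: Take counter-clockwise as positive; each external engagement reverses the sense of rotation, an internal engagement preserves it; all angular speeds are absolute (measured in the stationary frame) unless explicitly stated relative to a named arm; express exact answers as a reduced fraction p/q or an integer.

-1040/551

class = fixed-axis compound train [3 meshes; 3 ratios multiply, 3 sense flips]
mesh 1 [60T→87T]: running ratio 20/29, sense −
mesh 2 [52T→52T]: running ratio 20/29, sense +
mesh 3 [52T→19T]: running ratio 1040/551, sense −
ω_out/ω_in = -1040/551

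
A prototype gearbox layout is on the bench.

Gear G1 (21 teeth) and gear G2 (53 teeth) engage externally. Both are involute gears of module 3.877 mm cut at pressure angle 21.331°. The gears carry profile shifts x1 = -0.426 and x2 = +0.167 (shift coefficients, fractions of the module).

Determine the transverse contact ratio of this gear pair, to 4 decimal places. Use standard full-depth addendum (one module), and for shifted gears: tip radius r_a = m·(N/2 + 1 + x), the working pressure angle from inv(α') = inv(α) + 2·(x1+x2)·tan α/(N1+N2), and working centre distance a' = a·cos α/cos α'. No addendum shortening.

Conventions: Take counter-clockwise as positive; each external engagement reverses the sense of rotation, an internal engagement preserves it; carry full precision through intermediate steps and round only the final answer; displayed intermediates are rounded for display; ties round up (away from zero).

1.7009

single-mesh involute tooth geometry (21T engaging 53T at module 3.877)
base radii: r_b1 = 37.919746, r_b2 = 95.702216
tip radii: r_a1 = 42.933898, r_a2 = 107.264959
inv(α') = inv(21.331°) + 2·(-0.426+0.167)·tan α/(21+53) = 0.01547740  ⇒  α' = 20.24457°
a' = a·cos α / cos α' = 143.4490·cos 21.331°/cos 20.24457° = 142.420084
action lengths: √(r_a1²−r_b1²) = 20.134857, √(r_a2²−r_b2²) = 48.444373
base pitch p_b = π·m·cos α = 11.345561
CR = (20.134857 + 48.444373 − 142.420084·sin 20.24457°)/11.345561 = 1.700919
contact ratio ≈ 1.7009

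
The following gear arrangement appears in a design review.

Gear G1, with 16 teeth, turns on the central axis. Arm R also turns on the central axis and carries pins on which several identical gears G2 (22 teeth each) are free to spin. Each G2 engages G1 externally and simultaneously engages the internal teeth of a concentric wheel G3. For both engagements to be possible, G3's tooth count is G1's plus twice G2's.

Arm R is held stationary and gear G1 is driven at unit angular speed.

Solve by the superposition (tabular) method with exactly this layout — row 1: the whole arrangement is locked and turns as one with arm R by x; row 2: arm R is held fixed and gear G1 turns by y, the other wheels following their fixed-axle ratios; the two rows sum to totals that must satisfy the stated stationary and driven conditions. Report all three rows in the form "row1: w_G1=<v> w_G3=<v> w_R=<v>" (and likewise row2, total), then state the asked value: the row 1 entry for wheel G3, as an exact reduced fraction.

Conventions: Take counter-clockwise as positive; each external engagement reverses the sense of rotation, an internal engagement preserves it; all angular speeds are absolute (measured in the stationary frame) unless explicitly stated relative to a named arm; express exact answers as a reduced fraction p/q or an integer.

row1: w_G1=0 w_G3=0 w_R=0
row2: w_G1=1 w_G3=-4/15 w_R=0
total: w_G1=1 w_G3=-4/15 w_R=0
asked value: 0

class = planetary set [G3 = 16+2·22 = 60; Willis about the carrier]
row 1 (train locked, turned with arm): all members turn x
row 2 (arm held, sun turns y): ω_ring = −(16/60)·y, ω_arm = 0
boundary: total ω_arm = x = 0 and total ω_sun = x + y = 1  ⇒  y = 1, x = 0
row 2 ring = −(16/60)·1 = -4/15
totals (row 1 + row 2): sun 0 + 1 = 1, ring 0 + (-4/15) = -4/15, arm 0 + 0 = 0
asked cell (row1, ring) = 0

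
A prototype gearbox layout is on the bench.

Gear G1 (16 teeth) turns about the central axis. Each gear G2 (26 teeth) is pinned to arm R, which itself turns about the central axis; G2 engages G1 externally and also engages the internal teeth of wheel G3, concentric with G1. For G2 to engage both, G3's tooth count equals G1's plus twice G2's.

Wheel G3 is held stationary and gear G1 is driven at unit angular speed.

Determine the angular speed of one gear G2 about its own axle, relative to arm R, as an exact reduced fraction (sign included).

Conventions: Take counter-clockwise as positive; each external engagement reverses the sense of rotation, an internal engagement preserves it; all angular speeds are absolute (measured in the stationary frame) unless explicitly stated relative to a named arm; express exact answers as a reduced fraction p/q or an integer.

planetary set (16T centre, 26T on arm, 68T internal) — Willis relation
ring teeth: 16 + 2·26 = 68
16(ω_sun−ω_arm) = −68(ω_ring−ω_arm),  ω_ring = 0, ω_sun = 1
16(1−ω_arm) = −68(0−ω_arm)  ⇒  84·ω_arm = 16  ⇒  ω_arm = 4/21
sun–planet mesh: 16·(1−4/21) = −26·(ω_p−ω_arm)  ⇒  ω_p−ω_arm = -136/273
exact speed ratio = -136/273

-136/273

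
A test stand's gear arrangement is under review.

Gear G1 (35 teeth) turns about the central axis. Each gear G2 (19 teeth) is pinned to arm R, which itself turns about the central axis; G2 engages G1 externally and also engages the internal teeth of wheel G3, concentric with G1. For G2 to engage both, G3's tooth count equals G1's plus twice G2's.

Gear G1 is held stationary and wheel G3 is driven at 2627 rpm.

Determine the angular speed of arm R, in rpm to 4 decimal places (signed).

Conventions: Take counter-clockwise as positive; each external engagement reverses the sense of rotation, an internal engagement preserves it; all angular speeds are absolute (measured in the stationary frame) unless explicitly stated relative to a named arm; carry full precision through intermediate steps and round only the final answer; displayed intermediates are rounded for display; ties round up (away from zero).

planetary set (35T centre, 19T on arm, 73T internal) — Willis relation
normalise by the input: solve with ω_ring = 1, then scale by 2627 rpm
ring teeth: 35 + 2·19 = 73
35(ω_sun−ω_arm) = −73(ω_ring−ω_arm),  ω_sun = 0, ω_ring = 1
35(0−ω_arm) = −73(1−ω_arm)  ⇒  108·ω_arm = 73  ⇒  ω_arm = 73/108
scale: ω_arm = 73/108 × 2627 rpm = +1775.6574 rpm

+1775.6574 rpm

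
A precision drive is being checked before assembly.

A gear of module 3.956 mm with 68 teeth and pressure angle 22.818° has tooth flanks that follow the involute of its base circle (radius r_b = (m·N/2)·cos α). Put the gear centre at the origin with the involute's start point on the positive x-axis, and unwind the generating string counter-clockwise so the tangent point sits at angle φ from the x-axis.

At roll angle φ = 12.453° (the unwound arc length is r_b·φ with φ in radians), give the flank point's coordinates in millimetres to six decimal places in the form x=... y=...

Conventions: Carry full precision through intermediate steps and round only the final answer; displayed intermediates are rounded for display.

topology: single-mesh involute geometry — m = 3.956, N = 68
pitch radius r_p = m·N/2 = 3.956·68/2 = 134.504000
base radius r_b = r_p·cos α = 134.504000·cos 22.818° = 123.977900
roll angle φ = 12.453° = 0.21734585 rad
x = r_b·(cos φ + φ·sin φ) = 126.871718
y = r_b·(sin φ − φ·cos φ) = 0.422303

x=126.871718 y=0.422303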